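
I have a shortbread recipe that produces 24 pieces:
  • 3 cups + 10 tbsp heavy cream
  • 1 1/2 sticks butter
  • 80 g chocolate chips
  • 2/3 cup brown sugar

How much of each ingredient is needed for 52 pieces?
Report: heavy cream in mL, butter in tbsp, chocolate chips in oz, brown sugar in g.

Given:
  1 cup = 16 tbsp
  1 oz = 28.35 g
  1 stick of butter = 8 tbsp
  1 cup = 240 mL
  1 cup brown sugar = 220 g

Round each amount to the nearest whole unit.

heavy cream: 1885 mL; butter: 26 tbsp; chocolate chips: 6 oz; brown sugar: 318 g

Scaling factor: 52/24 = 13/6.
heavy cream: (3 cup + 10 tbsp = 3.625 cup) × 13/6 × 240 mL/cup = 1885 mL
butter: 1.5 stick × 13/6 × 8 tbsp/stick = 26 tbsp
chocolate chips: 80 g × 13/6 ÷ 28.35 g/oz ≈ 6 oz
brown sugar: 2/3 cup × 13/6 × 220 g/cup ≈ 318 g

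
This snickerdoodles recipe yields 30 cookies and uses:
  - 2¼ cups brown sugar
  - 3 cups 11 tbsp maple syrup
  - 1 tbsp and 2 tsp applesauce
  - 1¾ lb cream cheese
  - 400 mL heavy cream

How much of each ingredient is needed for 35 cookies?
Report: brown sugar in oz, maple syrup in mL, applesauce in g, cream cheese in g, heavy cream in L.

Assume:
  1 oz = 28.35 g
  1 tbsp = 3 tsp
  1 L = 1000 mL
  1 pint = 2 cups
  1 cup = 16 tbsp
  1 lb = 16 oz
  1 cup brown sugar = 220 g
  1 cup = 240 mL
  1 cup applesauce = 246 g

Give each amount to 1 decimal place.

brown sugar: 20.4 oz; maple syrup: 1032.5 mL; applesauce: 29.9 g; cream cheese: 926.1 g; heavy cream: 0.5 L

Scaling factor: 35/30 = 7/6.
brown sugar: 2.25 cup × 7/6 × 220 g/cup ÷ 28.35 g/oz ≈ 20.4 oz
maple syrup: (3 cup + 11 tbsp = 3.6875 cup) × 7/6 × 240 mL/cup = 1032.5 mL
applesauce: (1 tbsp + 2 tsp = 5/3 tbsp) × 7/6 ÷ 16 tbsp/cup × 246 g/cup ≈ 29.9 g
cream cheese: 1.75 lb × 7/6 × 16 oz/lb × 28.35 g/oz = 926.1 g
heavy cream: 400 mL × 7/6 ÷ 1000 mL/L ≈ 0.5 L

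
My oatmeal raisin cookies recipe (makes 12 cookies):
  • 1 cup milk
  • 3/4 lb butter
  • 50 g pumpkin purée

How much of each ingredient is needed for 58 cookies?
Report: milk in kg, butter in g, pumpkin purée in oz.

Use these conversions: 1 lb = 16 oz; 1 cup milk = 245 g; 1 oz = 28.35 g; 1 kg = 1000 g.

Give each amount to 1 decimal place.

Scaling factor: 58/12 = 29/6.
milk: 1 cup × 29/6 × 245 g/cup ÷ 1000 g/kg ≈ 1.2 kg
butter: 0.75 lb × 29/6 × 16 oz/lb × 28.35 g/oz = 1644.3 g
pumpkin purée: 50 g × 29/6 ÷ 28.35 g/oz ≈ 8.5 oz

milk: 1.2 kg; butter: 1644.3 g; pumpkin purée: 8.5 oz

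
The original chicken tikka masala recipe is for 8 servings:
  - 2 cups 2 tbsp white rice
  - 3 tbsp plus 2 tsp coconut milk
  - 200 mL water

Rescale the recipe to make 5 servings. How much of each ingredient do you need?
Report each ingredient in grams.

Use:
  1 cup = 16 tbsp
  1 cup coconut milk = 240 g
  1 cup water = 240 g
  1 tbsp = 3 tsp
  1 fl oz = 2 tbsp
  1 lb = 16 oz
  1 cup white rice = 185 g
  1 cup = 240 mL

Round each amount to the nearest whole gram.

Scaling factor: 5/8 = 0.625.
white rice: (2 cup + 2 tbsp = 2.125 cup) × 5/8 × 185 g/cup ≈ 246 g
coconut milk: (3 tbsp + 2 tsp = 11/3 tbsp) × 5/8 ÷ 16 tbsp/cup × 240 g/cup ≈ 34 g
water: 200 mL × 5/8 ÷ 240 mL/cup × 240 g/cup = 125 g

white rice: 246 g; coconut milk: 34 g; water: 125 g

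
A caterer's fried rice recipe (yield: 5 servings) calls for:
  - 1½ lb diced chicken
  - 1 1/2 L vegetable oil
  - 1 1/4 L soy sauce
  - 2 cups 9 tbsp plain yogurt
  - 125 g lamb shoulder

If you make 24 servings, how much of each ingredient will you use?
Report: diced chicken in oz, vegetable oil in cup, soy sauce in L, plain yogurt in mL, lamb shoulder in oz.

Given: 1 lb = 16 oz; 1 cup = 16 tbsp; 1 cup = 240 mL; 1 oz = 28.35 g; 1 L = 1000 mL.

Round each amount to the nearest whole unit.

Scaling factor: 24/5 = 4.8.
diced chicken: 1.5 lb × 24/5 × 16 oz/lb ≈ 115 oz
vegetable oil: 1.5 L × 24/5 × 1000 mL/L ÷ 240 mL/cup = 30 cup
soy sauce: 1.25 L × 24/5 = 6 L
plain yogurt: (2 cup + 9 tbsp = 2.5625 cup) × 24/5 × 240 mL/cup = 2952 mL
lamb shoulder: 125 g × 24/5 ÷ 28.35 g/oz ≈ 21 oz

diced chicken: 115 oz; vegetable oil: 30 cup; soy sauce: 6 L; plain yogurt: 2952 mL; lamb shoulder: 21 oz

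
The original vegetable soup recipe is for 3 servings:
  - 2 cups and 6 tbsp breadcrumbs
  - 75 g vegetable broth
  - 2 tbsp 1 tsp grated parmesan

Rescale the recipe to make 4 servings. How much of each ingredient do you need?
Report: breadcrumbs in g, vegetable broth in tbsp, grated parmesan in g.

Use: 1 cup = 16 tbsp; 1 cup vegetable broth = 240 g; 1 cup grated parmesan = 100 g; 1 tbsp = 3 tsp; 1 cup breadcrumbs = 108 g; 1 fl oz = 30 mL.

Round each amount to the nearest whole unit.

Scaling factor: 4/3.
breadcrumbs: (2 cup + 6 tbsp = 2.375 cup) × 4/3 × 108 g/cup = 342 g
vegetable broth: 75 g × 4/3 ÷ 240 g/cup × 16 tbsp/cup ≈ 7 tbsp
grated parmesan: (2 tbsp + 1 tsp = 7/3 tbsp) × 4/3 ÷ 16 tbsp/cup × 100 g/cup ≈ 19 g

breadcrumbs: 342 g; vegetable broth: 7 tbsp; grated parmesan: 19 g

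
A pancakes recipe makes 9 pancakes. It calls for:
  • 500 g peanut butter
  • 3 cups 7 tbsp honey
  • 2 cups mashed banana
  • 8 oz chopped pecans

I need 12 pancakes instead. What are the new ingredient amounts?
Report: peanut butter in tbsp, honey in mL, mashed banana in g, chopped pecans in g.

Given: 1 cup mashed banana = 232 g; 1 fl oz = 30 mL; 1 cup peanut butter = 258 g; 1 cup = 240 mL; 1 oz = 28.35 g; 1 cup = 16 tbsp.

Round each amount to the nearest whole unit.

peanut butter: 41 tbsp; honey: 1100 mL; mashed banana: 619 g; chopped pecans: 302 g

Scaling factor: 12/9 = 4/3.
peanut butter: 500 g × 4/3 ÷ 258 g/cup × 16 tbsp/cup ≈ 41 tbsp
honey: (3 cup + 7 tbsp = 3.4375 cup) × 4/3 × 240 mL/cup = 1100 mL
mashed banana: 2 cup × 4/3 × 232 g/cup ≈ 619 g
chopped pecans: 8 oz × 4/3 × 28.35 g/oz ≈ 302 g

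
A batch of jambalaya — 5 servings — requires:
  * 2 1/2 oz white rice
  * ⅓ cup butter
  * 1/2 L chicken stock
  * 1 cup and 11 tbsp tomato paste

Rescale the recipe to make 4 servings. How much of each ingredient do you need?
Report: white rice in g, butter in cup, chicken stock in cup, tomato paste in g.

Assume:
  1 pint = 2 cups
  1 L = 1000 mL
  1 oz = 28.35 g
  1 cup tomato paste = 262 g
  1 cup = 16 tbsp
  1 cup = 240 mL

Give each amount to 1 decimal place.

Scaling factor: 4/5 = 0.8.
white rice: 2.5 oz × 4/5 × 28.35 g/oz = 56.7 g
butter: 1/3 cup × 4/5 ≈ 0.3 cup
chicken stock: 0.5 L × 4/5 × 1000 mL/L ÷ 240 mL/cup ≈ 1.7 cup
tomato paste: (1 cup + 11 tbsp = 1.6875 cup) × 4/5 × 262 g/cup = 353.7 g

white rice: 56.7 g; butter: 0.3 cup; chicken stock: 1.7 cup; tomato paste: 353.7 g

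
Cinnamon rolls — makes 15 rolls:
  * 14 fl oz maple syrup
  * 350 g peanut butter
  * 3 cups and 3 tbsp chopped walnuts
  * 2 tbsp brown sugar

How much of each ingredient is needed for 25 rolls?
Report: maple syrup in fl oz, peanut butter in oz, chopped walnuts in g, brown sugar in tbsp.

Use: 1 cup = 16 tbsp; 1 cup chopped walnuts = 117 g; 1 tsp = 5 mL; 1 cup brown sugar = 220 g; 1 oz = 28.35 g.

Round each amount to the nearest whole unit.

Scaling factor: 25/15 = 5/3.
maple syrup: 14 fl oz × 5/3 ≈ 23 fl oz
peanut butter: 350 g × 5/3 ÷ 28.35 g/oz ≈ 21 oz
chopped walnuts: (3 cup + 3 tbsp = 3.1875 cup) × 5/3 × 117 g/cup ≈ 622 g
brown sugar: 2 tbsp × 5/3 ≈ 3 tbsp

maple syrup: 23 fl oz; peanut butter: 21 oz; chopped walnuts: 622 g; brown sugar: 3 tbsp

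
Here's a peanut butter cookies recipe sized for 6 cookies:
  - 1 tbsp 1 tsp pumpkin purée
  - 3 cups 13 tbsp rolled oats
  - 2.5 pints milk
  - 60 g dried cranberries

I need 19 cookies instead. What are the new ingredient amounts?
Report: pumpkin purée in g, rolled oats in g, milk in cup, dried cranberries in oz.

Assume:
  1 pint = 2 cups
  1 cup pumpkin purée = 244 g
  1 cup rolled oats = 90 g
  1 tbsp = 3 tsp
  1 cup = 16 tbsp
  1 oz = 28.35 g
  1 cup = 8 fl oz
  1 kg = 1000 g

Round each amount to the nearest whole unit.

pumpkin purée: 64 g; rolled oats: 1087 g; milk: 16 cup; dried cranberries: 7 oz

Scaling factor: 19/6.
pumpkin purée: (1 tbsp + 1 tsp = 4/3 tbsp) × 19/6 ÷ 16 tbsp/cup × 244 g/cup ≈ 64 g
rolled oats: (3 cup + 13 tbsp = 3.8125 cup) × 19/6 × 90 g/cup ≈ 1087 g
milk: 2.5 pint × 19/6 × 2 cup/pint ≈ 16 cup
dried cranberries: 60 g × 19/6 ÷ 28.35 g/oz ≈ 7 oz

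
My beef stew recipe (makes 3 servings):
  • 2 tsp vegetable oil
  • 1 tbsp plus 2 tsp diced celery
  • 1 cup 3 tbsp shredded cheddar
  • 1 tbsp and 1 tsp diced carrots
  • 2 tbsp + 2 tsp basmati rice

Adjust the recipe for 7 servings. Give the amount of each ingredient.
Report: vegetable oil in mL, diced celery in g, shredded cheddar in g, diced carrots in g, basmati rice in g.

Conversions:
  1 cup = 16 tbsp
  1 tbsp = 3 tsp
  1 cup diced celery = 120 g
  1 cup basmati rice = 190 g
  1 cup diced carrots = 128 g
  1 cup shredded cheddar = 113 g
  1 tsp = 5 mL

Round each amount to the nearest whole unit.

Scaling factor: 7/3.
vegetable oil: 2 tsp × 7/3 × 5 mL/tsp ≈ 23 mL
diced celery: (1 tbsp + 2 tsp = 5/3 tbsp) × 7/3 ÷ 16 tbsp/cup × 120 g/cup ≈ 29 g
shredded cheddar: (1 cup + 3 tbsp = 1.1875 cup) × 7/3 × 113 g/cup ≈ 313 g
diced carrots: (1 tbsp + 1 tsp = 4/3 tbsp) × 7/3 ÷ 16 tbsp/cup × 128 g/cup ≈ 25 g
basmati rice: (2 tbsp + 2 tsp = 8/3 tbsp) × 7/3 ÷ 16 tbsp/cup × 190 g/cup ≈ 74 g

vegetable oil: 23 mL; diced celery: 29 g; shredded cheddar: 313 g; diced carrots: 25 g; basmati rice: 74 g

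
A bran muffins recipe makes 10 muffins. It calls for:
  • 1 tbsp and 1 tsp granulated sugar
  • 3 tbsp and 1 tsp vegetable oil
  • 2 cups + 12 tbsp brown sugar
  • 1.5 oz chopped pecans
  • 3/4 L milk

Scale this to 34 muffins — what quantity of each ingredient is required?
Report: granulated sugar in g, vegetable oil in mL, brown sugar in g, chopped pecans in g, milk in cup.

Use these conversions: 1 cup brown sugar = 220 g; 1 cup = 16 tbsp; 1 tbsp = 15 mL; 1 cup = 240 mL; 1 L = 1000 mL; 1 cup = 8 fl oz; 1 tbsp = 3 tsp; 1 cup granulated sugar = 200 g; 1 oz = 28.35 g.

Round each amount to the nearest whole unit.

Scaling factor: 34/10 = 17/5 = 3.4.
granulated sugar: (1 tbsp + 1 tsp = 4/3 tbsp) × 17/5 ÷ 16 tbsp/cup × 200 g/cup ≈ 57 g
vegetable oil: (3 tbsp + 1 tsp = 10/3 tbsp) × 17/5 × 15 mL/tbsp = 170 mL
brown sugar: (2 cup + 12 tbsp = 2.75 cup) × 17/5 × 220 g/cup = 2057 g
chopped pecans: 1.5 oz × 17/5 × 28.35 g/oz ≈ 145 g
milk: 0.75 L × 17/5 × 1000 mL/L ÷ 240 mL/cup ≈ 11 cup

granulated sugar: 57 g; vegetable oil: 170 mL; brown sugar: 2057 g; chopped pecans: 145 g; milk: 11 cup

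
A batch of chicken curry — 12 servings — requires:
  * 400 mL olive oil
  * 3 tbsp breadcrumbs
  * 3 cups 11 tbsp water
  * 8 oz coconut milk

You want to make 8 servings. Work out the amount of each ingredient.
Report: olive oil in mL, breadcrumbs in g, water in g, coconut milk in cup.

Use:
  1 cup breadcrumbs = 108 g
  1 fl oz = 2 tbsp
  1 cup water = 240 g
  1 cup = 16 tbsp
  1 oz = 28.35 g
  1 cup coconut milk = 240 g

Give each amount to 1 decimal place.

Scaling factor: 8/12 = 2/3.
olive oil: 400 mL × 2/3 ≈ 266.7 mL
breadcrumbs: 3 tbsp × 2/3 ÷ 16 tbsp/cup × 108 g/cup = 13.5 g
water: (3 cup + 11 tbsp = 3.6875 cup) × 2/3 × 240 g/cup = 590.0 g
coconut milk: 8 oz × 2/3 × 28.35 g/oz ÷ 240 g/cup ≈ 0.6 cup

olive oil: 266.7 mL; breadcrumbs: 13.5 g; water: 590.0 g; coconut milk: 0.6 cup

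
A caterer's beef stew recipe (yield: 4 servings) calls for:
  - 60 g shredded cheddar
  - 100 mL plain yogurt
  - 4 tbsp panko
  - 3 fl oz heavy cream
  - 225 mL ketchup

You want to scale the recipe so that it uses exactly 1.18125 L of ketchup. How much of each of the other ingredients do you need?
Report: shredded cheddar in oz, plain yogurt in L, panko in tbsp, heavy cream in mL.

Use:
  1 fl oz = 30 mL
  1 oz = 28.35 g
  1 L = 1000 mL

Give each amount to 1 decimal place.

shredded cheddar: 11.1 oz; plain yogurt: 0.5 L; panko: 21.0 tbsp; heavy cream: 472.5 mL

The original recipe has 0.225 L of ketchup, so the scaling factor is 1.18125 ÷ 0.225 = 21/4 = 5.25.
shredded cheddar: 60 g × 21/4 ÷ 28.35 g/oz ≈ 11.1 oz
plain yogurt: 100 mL × 21/4 ÷ 1000 mL/L ≈ 0.5 L
panko: 4 tbsp × 21/4 = 21.0 tbsp
heavy cream: 3 fl oz × 21/4 × 30 mL/fl oz = 472.5 mL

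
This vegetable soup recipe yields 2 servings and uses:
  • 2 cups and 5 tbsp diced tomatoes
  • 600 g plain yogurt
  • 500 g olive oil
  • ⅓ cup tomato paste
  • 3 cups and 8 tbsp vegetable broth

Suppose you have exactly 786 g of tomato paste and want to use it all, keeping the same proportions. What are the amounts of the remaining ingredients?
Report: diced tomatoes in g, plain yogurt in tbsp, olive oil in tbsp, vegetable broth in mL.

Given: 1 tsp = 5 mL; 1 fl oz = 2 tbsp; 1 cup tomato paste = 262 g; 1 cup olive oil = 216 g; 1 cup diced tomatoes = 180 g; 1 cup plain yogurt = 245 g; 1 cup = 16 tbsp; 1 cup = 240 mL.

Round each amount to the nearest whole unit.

diced tomatoes: 3746 g; plain yogurt: 353 tbsp; olive oil: 333 tbsp; vegetable broth: 7560 mL

The original recipe has 262/3 g of tomato paste, so the scaling factor is 786 ÷ 262/3 = 9.
diced tomatoes: (2 cup + 5 tbsp = 2.3125 cup) × 9 × 180 g/cup ≈ 3746 g
plain yogurt: 600 g × 9 ÷ 245 g/cup × 16 tbsp/cup ≈ 353 tbsp
olive oil: 500 g × 9 ÷ 216 g/cup × 16 tbsp/cup ≈ 333 tbsp
vegetable broth: (3 cup + 8 tbsp = 3.5 cup) × 9 × 240 mL/cup = 7560 mL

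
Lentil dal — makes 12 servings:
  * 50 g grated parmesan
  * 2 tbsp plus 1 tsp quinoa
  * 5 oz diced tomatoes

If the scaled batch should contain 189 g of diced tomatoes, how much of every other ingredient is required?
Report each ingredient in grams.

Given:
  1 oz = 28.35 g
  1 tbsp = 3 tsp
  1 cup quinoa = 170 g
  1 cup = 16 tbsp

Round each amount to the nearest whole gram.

grated parmesan: 67 g; quinoa: 33 g

The original recipe has 141.75 g of diced tomatoes, so the scaling factor is 189 ÷ 141.75 = 4/3.
grated parmesan: 50 g × 4/3 ≈ 67 g
quinoa: (2 tbsp + 1 tsp = 7/3 tbsp) × 4/3 ÷ 16 tbsp/cup × 170 g/cup ≈ 33 g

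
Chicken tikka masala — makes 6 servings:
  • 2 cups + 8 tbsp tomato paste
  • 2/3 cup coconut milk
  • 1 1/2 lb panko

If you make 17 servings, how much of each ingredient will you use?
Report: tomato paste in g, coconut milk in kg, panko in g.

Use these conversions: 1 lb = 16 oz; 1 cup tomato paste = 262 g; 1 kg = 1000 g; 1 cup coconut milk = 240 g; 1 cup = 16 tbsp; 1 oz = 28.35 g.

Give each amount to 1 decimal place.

tomato paste: 1855.8 g; coconut milk: 0.5 kg; panko: 1927.8 g

Scaling factor: 17/6.
tomato paste: (2 cup + 8 tbsp = 2.5 cup) × 17/6 × 262 g/cup ≈ 1855.8 g
coconut milk: 2/3 cup × 17/6 × 240 g/cup ÷ 1000 g/kg ≈ 0.5 kg
panko: 1.5 lb × 17/6 × 16 oz/lb × 28.35 g/oz = 1927.8 g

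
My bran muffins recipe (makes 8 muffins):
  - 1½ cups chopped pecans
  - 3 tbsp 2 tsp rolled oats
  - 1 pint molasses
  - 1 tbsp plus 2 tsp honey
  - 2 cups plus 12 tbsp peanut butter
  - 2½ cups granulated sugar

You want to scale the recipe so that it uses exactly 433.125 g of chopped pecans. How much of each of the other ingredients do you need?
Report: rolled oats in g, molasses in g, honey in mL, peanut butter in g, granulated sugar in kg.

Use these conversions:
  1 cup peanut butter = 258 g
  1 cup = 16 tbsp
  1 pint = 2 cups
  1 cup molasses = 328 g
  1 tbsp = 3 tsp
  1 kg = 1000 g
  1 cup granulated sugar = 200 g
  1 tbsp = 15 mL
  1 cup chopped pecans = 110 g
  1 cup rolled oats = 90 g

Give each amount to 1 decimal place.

rolled oats: 54.1 g; molasses: 1722.0 g; honey: 65.6 mL; peanut butter: 1862.4 g; granulated sugar: 1.3 kg

The original recipe has 165 g of chopped pecans, so the scaling factor is 433.125 ÷ 165 = 21/8 = 2.625.
rolled oats: (3 tbsp + 2 tsp = 11/3 tbsp) × 21/8 ÷ 16 tbsp/cup × 90 g/cup ≈ 54.1 g
molasses: 1 pint × 21/8 × 2 cup/pint × 328 g/cup = 1722.0 g
honey: (1 tbsp + 2 tsp = 5/3 tbsp) × 21/8 × 15 mL/tbsp ≈ 65.6 mL
peanut butter: (2 cup + 12 tbsp = 2.75 cup) × 21/8 × 258 g/cup ≈ 1862.4 g
granulated sugar: 2.5 cup × 21/8 × 200 g/cup ÷ 1000 g/kg ≈ 1.3 kg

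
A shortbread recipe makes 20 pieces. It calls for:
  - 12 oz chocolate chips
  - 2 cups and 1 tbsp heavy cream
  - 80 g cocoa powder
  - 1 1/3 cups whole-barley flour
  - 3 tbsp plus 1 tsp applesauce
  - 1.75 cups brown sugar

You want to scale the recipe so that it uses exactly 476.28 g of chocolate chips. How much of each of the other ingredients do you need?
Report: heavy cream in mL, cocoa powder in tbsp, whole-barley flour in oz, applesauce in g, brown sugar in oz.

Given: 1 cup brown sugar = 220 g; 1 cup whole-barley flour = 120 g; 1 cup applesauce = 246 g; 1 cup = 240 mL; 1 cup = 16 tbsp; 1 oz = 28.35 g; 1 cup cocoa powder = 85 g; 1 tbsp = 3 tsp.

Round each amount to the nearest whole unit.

The original recipe has 340.2 g of chocolate chips, so the scaling factor is 476.28 ÷ 340.2 = 7/5 = 1.4.
heavy cream: (2 cup + 1 tbsp = 2.0625 cup) × 7/5 × 240 mL/cup = 693 mL
cocoa powder: 80 g × 7/5 ÷ 85 g/cup × 16 tbsp/cup ≈ 21 tbsp
whole-barley flour: 4/3 cup × 7/5 × 120 g/cup ÷ 28.35 g/oz ≈ 8 oz
applesauce: (3 tbsp + 1 tsp = 10/3 tbsp) × 7/5 ÷ 16 tbsp/cup × 246 g/cup ≈ 72 g
brown sugar: 1.75 cup × 7/5 × 220 g/cup ÷ 28.35 g/oz ≈ 19 oz

heavy cream: 693 mL; cocoa powder: 21 tbsp; whole-barley flour: 8 oz; applesauce: 72 g; brown sugar: 19 oz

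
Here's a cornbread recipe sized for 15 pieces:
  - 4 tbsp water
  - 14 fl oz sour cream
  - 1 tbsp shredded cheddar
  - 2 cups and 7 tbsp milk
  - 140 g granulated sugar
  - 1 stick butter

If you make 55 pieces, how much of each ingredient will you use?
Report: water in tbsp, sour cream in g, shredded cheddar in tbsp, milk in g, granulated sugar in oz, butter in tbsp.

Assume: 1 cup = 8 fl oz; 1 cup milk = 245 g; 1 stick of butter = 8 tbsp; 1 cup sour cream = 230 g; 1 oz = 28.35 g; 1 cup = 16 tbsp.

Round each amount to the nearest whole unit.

Scaling factor: 55/15 = 11/3.
water: 4 tbsp × 11/3 ≈ 15 tbsp
sour cream: 14 fl oz × 11/3 ÷ 8 fl oz/cup × 230 g/cup ≈ 1476 g
shredded cheddar: 1 tbsp × 11/3 ≈ 4 tbsp
milk: (2 cup + 7 tbsp = 2.4375 cup) × 11/3 × 245 g/cup ≈ 2190 g
granulated sugar: 140 g × 11/3 ÷ 28.35 g/oz ≈ 18 oz
butter: 1 stick × 11/3 × 8 tbsp/stick ≈ 29 tbsp

water: 15 tbsp; sour cream: 1476 g; shredded cheddar: 4 tbsp; milk: 2190 g; granulated sugar: 18 oz; butter: 29 tbsp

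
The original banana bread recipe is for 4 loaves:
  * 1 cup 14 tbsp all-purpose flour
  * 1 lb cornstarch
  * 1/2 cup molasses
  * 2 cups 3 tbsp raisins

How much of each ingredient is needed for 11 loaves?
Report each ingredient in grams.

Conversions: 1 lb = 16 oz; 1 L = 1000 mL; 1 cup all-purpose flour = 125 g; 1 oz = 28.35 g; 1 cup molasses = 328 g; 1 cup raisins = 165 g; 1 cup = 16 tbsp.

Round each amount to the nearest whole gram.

Scaling factor: 11/4 = 2.75.
all-purpose flour: (1 cup + 14 tbsp = 1.875 cup) × 11/4 × 125 g/cup ≈ 645 g
cornstarch: 1 lb × 11/4 × 16 oz/lb × 28.35 g/oz ≈ 1247 g
molasses: 0.5 cup × 11/4 × 328 g/cup = 451 g
raisins: (2 cup + 3 tbsp = 2.1875 cup) × 11/4 × 165 g/cup ≈ 993 g

all-purpose flour: 645 g; cornstarch: 1247 g; molasses: 451 g; raisins: 993 g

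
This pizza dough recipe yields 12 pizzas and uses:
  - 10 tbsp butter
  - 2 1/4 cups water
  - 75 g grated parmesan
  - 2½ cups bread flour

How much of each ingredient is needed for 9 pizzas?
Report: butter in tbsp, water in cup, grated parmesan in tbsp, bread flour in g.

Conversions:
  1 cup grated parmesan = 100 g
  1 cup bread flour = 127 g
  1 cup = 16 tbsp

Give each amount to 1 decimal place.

butter: 7.5 tbsp; water: 1.7 cup; grated parmesan: 9.0 tbsp; bread flour: 238.1 g

Scaling factor: 9/12 = 3/4 = 0.75.
butter: 10 tbsp × 3/4 = 7.5 tbsp
water: 2.25 cup × 3/4 ≈ 1.7 cup
grated parmesan: 75 g × 3/4 ÷ 100 g/cup × 16 tbsp/cup = 9.0 tbsp
bread flour: 2.5 cup × 3/4 × 127 g/cup ≈ 238.1 g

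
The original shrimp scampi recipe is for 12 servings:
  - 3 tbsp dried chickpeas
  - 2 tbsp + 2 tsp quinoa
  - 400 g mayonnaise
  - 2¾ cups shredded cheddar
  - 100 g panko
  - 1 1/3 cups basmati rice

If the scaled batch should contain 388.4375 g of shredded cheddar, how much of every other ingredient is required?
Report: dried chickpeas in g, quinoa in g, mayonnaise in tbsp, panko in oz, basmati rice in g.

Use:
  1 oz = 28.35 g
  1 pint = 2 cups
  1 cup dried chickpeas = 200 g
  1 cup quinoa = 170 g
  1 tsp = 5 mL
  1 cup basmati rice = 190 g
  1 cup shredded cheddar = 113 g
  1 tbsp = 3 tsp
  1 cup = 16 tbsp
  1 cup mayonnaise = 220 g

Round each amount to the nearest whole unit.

dried chickpeas: 47 g; quinoa: 35 g; mayonnaise: 36 tbsp; panko: 4 oz; basmati rice: 317 g

The original recipe has 310.75 g of shredded cheddar, so the scaling factor is 388.4375 ÷ 310.75 = 5/4 = 1.25.
dried chickpeas: 3 tbsp × 5/4 ÷ 16 tbsp/cup × 200 g/cup ≈ 47 g
quinoa: (2 tbsp + 2 tsp = 8/3 tbsp) × 5/4 ÷ 16 tbsp/cup × 170 g/cup ≈ 35 g
mayonnaise: 400 g × 5/4 ÷ 220 g/cup × 16 tbsp/cup ≈ 36 tbsp
panko: 100 g × 5/4 ÷ 28.35 g/oz ≈ 4 oz
basmati rice: 4/3 cup × 5/4 × 190 g/cup ≈ 317 g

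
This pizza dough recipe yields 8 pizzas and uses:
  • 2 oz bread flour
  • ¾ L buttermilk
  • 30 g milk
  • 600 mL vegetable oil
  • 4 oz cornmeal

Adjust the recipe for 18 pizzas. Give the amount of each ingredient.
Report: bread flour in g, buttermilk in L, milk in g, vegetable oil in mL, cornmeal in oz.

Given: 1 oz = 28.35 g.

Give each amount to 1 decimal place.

bread flour: 127.6 g; buttermilk: 1.7 L; milk: 67.5 g; vegetable oil: 1350.0 mL; cornmeal: 9.0 oz

Scaling factor: 18/8 = 9/4 = 2.25.
bread flour: 2 oz × 9/4 × 28.35 g/oz ≈ 127.6 g
buttermilk: 0.75 L × 9/4 ≈ 1.7 L
milk: 30 g × 9/4 = 67.5 g
vegetable oil: 600 mL × 9/4 = 1350.0 mL
cornmeal: 4 oz × 9/4 = 9.0 oz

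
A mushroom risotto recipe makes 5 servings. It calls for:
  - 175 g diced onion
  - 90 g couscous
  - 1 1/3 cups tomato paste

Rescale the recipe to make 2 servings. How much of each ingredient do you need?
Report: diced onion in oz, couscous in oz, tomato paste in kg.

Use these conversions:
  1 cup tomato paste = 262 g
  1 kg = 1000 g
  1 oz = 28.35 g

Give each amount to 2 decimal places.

diced onion: 2.47 oz; couscous: 1.27 oz; tomato paste: 0.14 kg

Scaling factor: 2/5 = 0.4.
diced onion: 175 g × 2/5 ÷ 28.35 g/oz ≈ 2.47 oz
couscous: 90 g × 2/5 ÷ 28.35 g/oz ≈ 1.27 oz
tomato paste: 4/3 cup × 2/5 × 262 g/cup ÷ 1000 g/kg ≈ 0.14 kg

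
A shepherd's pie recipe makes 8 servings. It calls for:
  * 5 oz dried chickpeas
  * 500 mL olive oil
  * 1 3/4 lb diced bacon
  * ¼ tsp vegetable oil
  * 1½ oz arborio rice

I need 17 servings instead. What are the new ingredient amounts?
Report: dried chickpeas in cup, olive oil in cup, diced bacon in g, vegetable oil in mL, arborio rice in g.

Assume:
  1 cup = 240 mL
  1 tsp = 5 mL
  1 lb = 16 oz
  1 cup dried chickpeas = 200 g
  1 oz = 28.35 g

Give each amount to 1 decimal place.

dried chickpeas: 1.5 cup; olive oil: 4.4 cup; diced bacon: 1686.8 g; vegetable oil: 2.7 mL; arborio rice: 90.4 g

Scaling factor: 17/8 = 2.125.
dried chickpeas: 5 oz × 17/8 × 28.35 g/oz ÷ 200 g/cup ≈ 1.5 cup
olive oil: 500 mL × 17/8 ÷ 240 mL/cup ≈ 4.4 cup
diced bacon: 1.75 lb × 17/8 × 16 oz/lb × 28.35 g/oz ≈ 1686.8 g
vegetable oil: 0.25 tsp × 17/8 × 5 mL/tsp ≈ 2.7 mL
arborio rice: 1.5 oz × 17/8 × 28.35 g/oz ≈ 90.4 g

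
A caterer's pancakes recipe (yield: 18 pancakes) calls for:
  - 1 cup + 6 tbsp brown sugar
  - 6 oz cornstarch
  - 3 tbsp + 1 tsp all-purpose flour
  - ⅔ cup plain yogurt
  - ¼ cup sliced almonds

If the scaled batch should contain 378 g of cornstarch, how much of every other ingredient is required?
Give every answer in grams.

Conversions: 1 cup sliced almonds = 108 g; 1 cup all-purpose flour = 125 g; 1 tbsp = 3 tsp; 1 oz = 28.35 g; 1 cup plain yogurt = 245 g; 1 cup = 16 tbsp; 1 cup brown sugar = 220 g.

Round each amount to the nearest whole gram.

brown sugar: 672 g; all-purpose flour: 58 g; plain yogurt: 363 g; sliced almonds: 60 g

The original recipe has 170.1 g of cornstarch, so the scaling factor is 378 ÷ 170.1 = 20/9.
brown sugar: (1 cup + 6 tbsp = 1.375 cup) × 20/9 × 220 g/cup ≈ 672 g
all-purpose flour: (3 tbsp + 1 tsp = 10/3 tbsp) × 20/9 ÷ 16 tbsp/cup × 125 g/cup ≈ 58 g
plain yogurt: 2/3 cup × 20/9 × 245 g/cup ≈ 363 g
sliced almonds: 0.25 cup × 20/9 × 108 g/cup = 60 g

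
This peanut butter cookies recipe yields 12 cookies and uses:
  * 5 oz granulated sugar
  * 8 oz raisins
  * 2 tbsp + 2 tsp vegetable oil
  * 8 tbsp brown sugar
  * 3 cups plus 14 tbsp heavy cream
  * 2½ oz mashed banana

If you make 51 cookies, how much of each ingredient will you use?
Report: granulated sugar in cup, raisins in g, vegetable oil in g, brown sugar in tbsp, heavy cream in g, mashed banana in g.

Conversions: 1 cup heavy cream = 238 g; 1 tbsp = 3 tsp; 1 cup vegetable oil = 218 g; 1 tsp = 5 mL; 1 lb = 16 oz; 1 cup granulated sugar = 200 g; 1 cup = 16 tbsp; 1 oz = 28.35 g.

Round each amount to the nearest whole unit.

granulated sugar: 3 cup; raisins: 964 g; vegetable oil: 154 g; brown sugar: 34 tbsp; heavy cream: 3920 g; mashed banana: 301 g

Scaling factor: 51/12 = 17/4 = 4.25.
granulated sugar: 5 oz × 17/4 × 28.35 g/oz ÷ 200 g/cup ≈ 3 cup
raisins: 8 oz × 17/4 × 28.35 g/oz ≈ 964 g
vegetable oil: (2 tbsp + 2 tsp = 8/3 tbsp) × 17/4 ÷ 16 tbsp/cup × 218 g/cup ≈ 154 g
brown sugar: 8 tbsp × 17/4 = 34 tbsp
heavy cream: (3 cup + 14 tbsp = 3.875 cup) × 17/4 × 238 g/cup ≈ 3920 g
mashed banana: 2.5 oz × 17/4 × 28.35 g/oz ≈ 301 g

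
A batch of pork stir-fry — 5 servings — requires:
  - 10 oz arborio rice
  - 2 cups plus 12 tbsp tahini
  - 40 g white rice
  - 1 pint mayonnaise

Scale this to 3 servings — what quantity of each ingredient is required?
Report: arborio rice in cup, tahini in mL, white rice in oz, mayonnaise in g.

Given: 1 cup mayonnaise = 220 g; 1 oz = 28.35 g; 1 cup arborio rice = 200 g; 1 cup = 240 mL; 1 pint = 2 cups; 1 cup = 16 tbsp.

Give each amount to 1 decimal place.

arborio rice: 0.9 cup; tahini: 396.0 mL; white rice: 0.8 oz; mayonnaise: 264.0 g

Scaling factor: 3/5 = 0.6.
arborio rice: 10 oz × 3/5 × 28.35 g/oz ÷ 200 g/cup ≈ 0.9 cup
tahini: (2 cup + 12 tbsp = 2.75 cup) × 3/5 × 240 mL/cup = 396.0 mL
white rice: 40 g × 3/5 ÷ 28.35 g/oz ≈ 0.8 oz
mayonnaise: 1 pint × 3/5 × 2 cup/pint × 220 g/cup = 264.0 g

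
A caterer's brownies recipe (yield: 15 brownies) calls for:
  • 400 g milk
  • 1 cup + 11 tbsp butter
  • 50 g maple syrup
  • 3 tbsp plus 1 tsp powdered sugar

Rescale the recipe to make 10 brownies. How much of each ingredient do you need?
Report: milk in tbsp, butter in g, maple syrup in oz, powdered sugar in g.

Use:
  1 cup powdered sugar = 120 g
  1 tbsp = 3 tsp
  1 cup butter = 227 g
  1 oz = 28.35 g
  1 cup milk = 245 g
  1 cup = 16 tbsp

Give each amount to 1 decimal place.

milk: 17.4 tbsp; butter: 255.4 g; maple syrup: 1.2 oz; powdered sugar: 16.7 g

Scaling factor: 10/15 = 2/3.
milk: 400 g × 2/3 ÷ 245 g/cup × 16 tbsp/cup ≈ 17.4 tbsp
butter: (1 cup + 11 tbsp = 1.6875 cup) × 2/3 × 227 g/cup ≈ 255.4 g
maple syrup: 50 g × 2/3 ÷ 28.35 g/oz ≈ 1.2 oz
powdered sugar: (3 tbsp + 1 tsp = 10/3 tbsp) × 2/3 ÷ 16 tbsp/cup × 120 g/cup ≈ 16.7 g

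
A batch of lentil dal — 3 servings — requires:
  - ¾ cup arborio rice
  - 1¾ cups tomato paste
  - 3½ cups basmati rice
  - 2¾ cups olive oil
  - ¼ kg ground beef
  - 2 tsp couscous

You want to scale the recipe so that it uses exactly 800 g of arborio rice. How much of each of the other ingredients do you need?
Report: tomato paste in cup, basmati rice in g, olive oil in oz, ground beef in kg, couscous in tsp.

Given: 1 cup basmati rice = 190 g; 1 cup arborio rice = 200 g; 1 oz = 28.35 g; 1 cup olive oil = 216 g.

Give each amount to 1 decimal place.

The original recipe has 150 g of arborio rice, so the scaling factor is 800 ÷ 150 = 16/3.
tomato paste: 1.75 cup × 16/3 ≈ 9.3 cup
basmati rice: 3.5 cup × 16/3 × 190 g/cup ≈ 3546.7 g
olive oil: 2.75 cup × 16/3 × 216 g/cup ÷ 28.35 g/oz ≈ 111.7 oz
ground beef: 0.25 kg × 16/3 ≈ 1.3 kg
couscous: 2 tsp × 16/3 ≈ 10.7 tsp

tomato paste: 9.3 cup; basmati rice: 3546.7 g; olive oil: 111.7 oz; ground beef: 1.3 kg; couscous: 10.7 tsp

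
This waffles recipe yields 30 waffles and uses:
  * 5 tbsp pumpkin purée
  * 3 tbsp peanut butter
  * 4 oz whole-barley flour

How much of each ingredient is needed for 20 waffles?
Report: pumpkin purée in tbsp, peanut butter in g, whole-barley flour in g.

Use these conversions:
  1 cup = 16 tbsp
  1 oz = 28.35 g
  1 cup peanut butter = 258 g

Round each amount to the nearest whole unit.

pumpkin purée: 3 tbsp; peanut butter: 32 g; whole-barley flour: 76 g

Scaling factor: 20/30 = 2/3.
pumpkin purée: 5 tbsp × 2/3 ≈ 3 tbsp
peanut butter: 3 tbsp × 2/3 ÷ 16 tbsp/cup × 258 g/cup ≈ 32 g
whole-barley flour: 4 oz × 2/3 × 28.35 g/oz ≈ 76 g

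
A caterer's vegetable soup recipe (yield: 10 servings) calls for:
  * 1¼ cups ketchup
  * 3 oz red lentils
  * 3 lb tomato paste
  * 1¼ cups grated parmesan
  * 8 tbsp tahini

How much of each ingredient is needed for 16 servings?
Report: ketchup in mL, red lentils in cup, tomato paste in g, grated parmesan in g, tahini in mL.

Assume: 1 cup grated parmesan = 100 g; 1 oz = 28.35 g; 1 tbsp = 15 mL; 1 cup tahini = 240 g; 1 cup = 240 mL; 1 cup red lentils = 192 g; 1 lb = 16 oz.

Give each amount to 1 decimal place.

Scaling factor: 16/10 = 8/5 = 1.6.
ketchup: 1.25 cup × 8/5 × 240 mL/cup = 480.0 mL
red lentils: 3 oz × 8/5 × 28.35 g/oz ÷ 192 g/cup ≈ 0.7 cup
tomato paste: 3 lb × 8/5 × 16 oz/lb × 28.35 g/oz ≈ 2177.3 g
grated parmesan: 1.25 cup × 8/5 × 100 g/cup = 200.0 g
tahini: 8 tbsp × 8/5 × 15 mL/tbsp = 192.0 mL

ketchup: 480.0 mL; red lentils: 0.7 cup; tomato paste: 2177.3 g; grated parmesan: 200.0 g; tahini: 192.0 mL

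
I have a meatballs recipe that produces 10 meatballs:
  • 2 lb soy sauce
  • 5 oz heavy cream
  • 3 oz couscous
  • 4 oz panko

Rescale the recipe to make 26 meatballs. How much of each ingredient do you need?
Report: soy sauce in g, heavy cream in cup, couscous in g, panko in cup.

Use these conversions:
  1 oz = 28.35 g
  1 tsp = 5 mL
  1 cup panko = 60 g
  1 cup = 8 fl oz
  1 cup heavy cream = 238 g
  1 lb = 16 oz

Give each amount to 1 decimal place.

Scaling factor: 26/10 = 13/5 = 2.6.
soy sauce: 2 lb × 13/5 × 16 oz/lb × 28.35 g/oz ≈ 2358.7 g
heavy cream: 5 oz × 13/5 × 28.35 g/oz ÷ 238 g/cup ≈ 1.5 cup
couscous: 3 oz × 13/5 × 28.35 g/oz ≈ 221.1 g
panko: 4 oz × 13/5 × 28.35 g/oz ÷ 60 g/cup ≈ 4.9 cup

soy sauce: 2358.7 g; heavy cream: 1.5 cup; couscous: 221.1 g; panko: 4.9 cup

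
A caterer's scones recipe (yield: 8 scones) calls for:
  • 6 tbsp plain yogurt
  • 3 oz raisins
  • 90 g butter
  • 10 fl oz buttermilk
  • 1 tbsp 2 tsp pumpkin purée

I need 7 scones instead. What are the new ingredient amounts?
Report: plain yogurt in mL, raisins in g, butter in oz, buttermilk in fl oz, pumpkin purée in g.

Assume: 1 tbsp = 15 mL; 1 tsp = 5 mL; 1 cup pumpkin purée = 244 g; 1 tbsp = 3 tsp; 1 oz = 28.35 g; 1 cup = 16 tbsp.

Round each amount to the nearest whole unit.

plain yogurt: 79 mL; raisins: 74 g; butter: 3 oz; buttermilk: 9 fl oz; pumpkin purée: 22 g

Scaling factor: 7/8 = 0.875.
plain yogurt: 6 tbsp × 7/8 × 15 mL/tbsp ≈ 79 mL
raisins: 3 oz × 7/8 × 28.35 g/oz ≈ 74 g
butter: 90 g × 7/8 ÷ 28.35 g/oz ≈ 3 oz
buttermilk: 10 fl oz × 7/8 ≈ 9 fl oz
pumpkin purée: (1 tbsp + 2 tsp = 5/3 tbsp) × 7/8 ÷ 16 tbsp/cup × 244 g/cup ≈ 22 g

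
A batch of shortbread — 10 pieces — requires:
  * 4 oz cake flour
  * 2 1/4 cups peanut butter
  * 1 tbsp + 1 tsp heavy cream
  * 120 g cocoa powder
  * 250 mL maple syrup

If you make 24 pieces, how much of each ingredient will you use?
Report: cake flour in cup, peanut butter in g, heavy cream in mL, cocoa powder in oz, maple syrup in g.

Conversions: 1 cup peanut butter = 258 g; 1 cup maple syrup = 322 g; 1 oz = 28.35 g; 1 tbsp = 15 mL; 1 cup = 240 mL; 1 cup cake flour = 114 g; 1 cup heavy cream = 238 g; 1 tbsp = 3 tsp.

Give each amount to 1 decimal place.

Scaling factor: 24/10 = 12/5 = 2.4.
cake flour: 4 oz × 12/5 × 28.35 g/oz ÷ 114 g/cup ≈ 2.4 cup
peanut butter: 2.25 cup × 12/5 × 258 g/cup = 1393.2 g
heavy cream: (1 tbsp + 1 tsp = 4/3 tbsp) × 12/5 × 15 mL/tbsp = 48.0 mL
cocoa powder: 120 g × 12/5 ÷ 28.35 g/oz ≈ 10.2 oz
maple syrup: 250 mL × 12/5 ÷ 240 mL/cup × 322 g/cup = 805.0 g

cake flour: 2.4 cup; peanut butter: 1393.2 g; heavy cream: 48.0 mL; cocoa powder: 10.2 oz; maple syrup: 805.0 g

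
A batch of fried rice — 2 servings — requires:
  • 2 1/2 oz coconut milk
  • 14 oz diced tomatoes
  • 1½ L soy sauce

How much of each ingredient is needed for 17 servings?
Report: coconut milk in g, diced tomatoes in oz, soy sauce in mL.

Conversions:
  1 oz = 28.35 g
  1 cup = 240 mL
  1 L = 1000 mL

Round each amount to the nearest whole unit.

coconut milk: 602 g; diced tomatoes: 119 oz; soy sauce: 12750 mL

Scaling factor: 17/2 = 8.5.
coconut milk: 2.5 oz × 17/2 × 28.35 g/oz ≈ 602 g
diced tomatoes: 14 oz × 17/2 = 119 oz
soy sauce: 1.5 L × 17/2 × 1000 mL/L = 12750 mL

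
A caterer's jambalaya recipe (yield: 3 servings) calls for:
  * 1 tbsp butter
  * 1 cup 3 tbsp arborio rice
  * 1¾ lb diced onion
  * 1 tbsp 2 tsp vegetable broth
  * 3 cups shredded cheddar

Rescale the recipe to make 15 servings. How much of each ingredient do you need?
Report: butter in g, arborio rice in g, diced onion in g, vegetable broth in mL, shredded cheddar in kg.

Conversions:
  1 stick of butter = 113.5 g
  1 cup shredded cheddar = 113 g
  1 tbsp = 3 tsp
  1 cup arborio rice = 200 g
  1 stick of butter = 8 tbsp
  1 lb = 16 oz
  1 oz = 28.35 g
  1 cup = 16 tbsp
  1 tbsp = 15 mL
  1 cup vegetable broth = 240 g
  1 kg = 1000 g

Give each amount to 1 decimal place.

butter: 70.9 g; arborio rice: 1187.5 g; diced onion: 3969.0 g; vegetable broth: 125.0 mL; shredded cheddar: 1.7 kg

Scaling factor: 15/3 = 5.
butter: 1 tbsp × 5 ÷ 8 tbsp/stick × 113.5 g/stick ≈ 70.9 g
arborio rice: (1 cup + 3 tbsp = 1.1875 cup) × 5 × 200 g/cup = 1187.5 g
diced onion: 1.75 lb × 5 × 16 oz/lb × 28.35 g/oz = 3969.0 g
vegetable broth: (1 tbsp + 2 tsp = 5/3 tbsp) × 5 × 15 mL/tbsp = 125.0 mL
shredded cheddar: 3 cup × 5 × 113 g/cup ÷ 1000 g/kg ≈ 1.7 kg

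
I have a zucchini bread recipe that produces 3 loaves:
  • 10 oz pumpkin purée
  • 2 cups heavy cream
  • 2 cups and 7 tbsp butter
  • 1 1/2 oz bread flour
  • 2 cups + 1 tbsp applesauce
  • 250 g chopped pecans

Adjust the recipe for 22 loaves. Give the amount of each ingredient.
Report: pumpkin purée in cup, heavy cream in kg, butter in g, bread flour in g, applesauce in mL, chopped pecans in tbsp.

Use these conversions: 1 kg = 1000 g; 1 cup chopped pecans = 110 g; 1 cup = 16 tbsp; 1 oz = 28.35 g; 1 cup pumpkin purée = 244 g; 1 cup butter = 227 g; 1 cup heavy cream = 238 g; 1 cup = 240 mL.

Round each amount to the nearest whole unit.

pumpkin purée: 9 cup; heavy cream: 3 kg; butter: 4058 g; bread flour: 312 g; applesauce: 3630 mL; chopped pecans: 267 tbsp

Scaling factor: 22/3.
pumpkin purée: 10 oz × 22/3 × 28.35 g/oz ÷ 244 g/cup ≈ 9 cup
heavy cream: 2 cup × 22/3 × 238 g/cup ÷ 1000 g/kg ≈ 3 kg
butter: (2 cup + 7 tbsp = 2.4375 cup) × 22/3 × 227 g/cup ≈ 4058 g
bread flour: 1.5 oz × 22/3 × 28.35 g/oz ≈ 312 g
applesauce: (2 cup + 1 tbsp = 2.0625 cup) × 22/3 × 240 mL/cup = 3630 mL
chopped pecans: 250 g × 22/3 ÷ 110 g/cup × 16 tbsp/cup ≈ 267 tbsp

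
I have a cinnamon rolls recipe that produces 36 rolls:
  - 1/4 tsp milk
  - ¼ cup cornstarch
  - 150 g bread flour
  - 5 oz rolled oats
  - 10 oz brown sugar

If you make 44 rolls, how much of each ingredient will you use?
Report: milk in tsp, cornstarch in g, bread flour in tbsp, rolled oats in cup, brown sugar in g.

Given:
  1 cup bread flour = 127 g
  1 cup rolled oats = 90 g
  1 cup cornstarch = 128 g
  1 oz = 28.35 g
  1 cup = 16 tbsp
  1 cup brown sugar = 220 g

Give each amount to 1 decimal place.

Scaling factor: 44/36 = 11/9.
milk: 0.25 tsp × 11/9 ≈ 0.3 tsp
cornstarch: 0.25 cup × 11/9 × 128 g/cup ≈ 39.1 g
bread flour: 150 g × 11/9 ÷ 127 g/cup × 16 tbsp/cup ≈ 23.1 tbsp
rolled oats: 5 oz × 11/9 × 28.35 g/oz ÷ 90 g/cup ≈ 1.9 cup
brown sugar: 10 oz × 11/9 × 28.35 g/oz = 346.5 g

milk: 0.3 tsp; cornstarch: 39.1 g; bread flour: 23.1 tbsp; rolled oats: 1.9 cup; brown sugar: 346.5 g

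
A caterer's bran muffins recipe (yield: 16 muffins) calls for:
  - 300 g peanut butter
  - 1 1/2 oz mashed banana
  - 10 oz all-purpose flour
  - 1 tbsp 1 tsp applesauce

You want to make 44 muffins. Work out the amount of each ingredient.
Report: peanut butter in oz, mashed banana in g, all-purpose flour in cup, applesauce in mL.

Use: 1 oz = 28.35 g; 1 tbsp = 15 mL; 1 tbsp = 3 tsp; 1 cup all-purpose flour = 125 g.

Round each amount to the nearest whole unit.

peanut butter: 29 oz; mashed banana: 117 g; all-purpose flour: 6 cup; applesauce: 55 mL

Scaling factor: 44/16 = 11/4 = 2.75.
peanut butter: 300 g × 11/4 ÷ 28.35 g/oz ≈ 29 oz
mashed banana: 1.5 oz × 11/4 × 28.35 g/oz ≈ 117 g
all-purpose flour: 10 oz × 11/4 × 28.35 g/oz ÷ 125 g/cup ≈ 6 cup
applesauce: (1 tbsp + 1 tsp = 4/3 tbsp) × 11/4 × 15 mL/tbsp = 55 mL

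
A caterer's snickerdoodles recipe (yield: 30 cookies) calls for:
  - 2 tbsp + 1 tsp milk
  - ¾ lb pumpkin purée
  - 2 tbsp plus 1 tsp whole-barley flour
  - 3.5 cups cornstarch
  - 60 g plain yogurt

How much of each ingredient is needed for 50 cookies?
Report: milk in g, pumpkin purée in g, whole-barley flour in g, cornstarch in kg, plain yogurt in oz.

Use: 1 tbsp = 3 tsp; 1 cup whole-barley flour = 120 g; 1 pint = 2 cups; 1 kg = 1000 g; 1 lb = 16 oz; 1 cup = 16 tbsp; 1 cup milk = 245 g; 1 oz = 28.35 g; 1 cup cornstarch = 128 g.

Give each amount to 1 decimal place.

Scaling factor: 50/30 = 5/3.
milk: (2 tbsp + 1 tsp = 7/3 tbsp) × 5/3 ÷ 16 tbsp/cup × 245 g/cup ≈ 59.5 g
pumpkin purée: 0.75 lb × 5/3 × 16 oz/lb × 28.35 g/oz = 567.0 g
whole-barley flour: (2 tbsp + 1 tsp = 7/3 tbsp) × 5/3 ÷ 16 tbsp/cup × 120 g/cup ≈ 29.2 g
cornstarch: 3.5 cup × 5/3 × 128 g/cup ÷ 1000 g/kg ≈ 0.7 kg
plain yogurt: 60 g × 5/3 ÷ 28.35 g/oz ≈ 3.5 oz

milk: 59.5 g; pumpkin purée: 567.0 g; whole-barley flour: 29.2 g; cornstarch: 0.7 kg; plain yogurt: 3.5 oz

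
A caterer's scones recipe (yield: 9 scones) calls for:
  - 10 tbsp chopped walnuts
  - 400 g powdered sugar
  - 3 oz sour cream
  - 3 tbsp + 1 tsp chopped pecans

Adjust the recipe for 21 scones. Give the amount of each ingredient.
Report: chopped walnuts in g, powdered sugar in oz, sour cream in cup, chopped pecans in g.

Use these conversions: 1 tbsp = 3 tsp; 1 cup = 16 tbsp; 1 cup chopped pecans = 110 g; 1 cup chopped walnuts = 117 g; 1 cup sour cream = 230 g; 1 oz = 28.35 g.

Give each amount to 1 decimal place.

Scaling factor: 21/9 = 7/3.
chopped walnuts: 10 tbsp × 7/3 ÷ 16 tbsp/cup × 117 g/cup ≈ 170.6 g
powdered sugar: 400 g × 7/3 ÷ 28.35 g/oz ≈ 32.9 oz
sour cream: 3 oz × 7/3 × 28.35 g/oz ÷ 230 g/cup ≈ 0.9 cup
chopped pecans: (3 tbsp + 1 tsp = 10/3 tbsp) × 7/3 ÷ 16 tbsp/cup × 110 g/cup ≈ 53.5 g

chopped walnuts: 170.6 g; powdered sugar: 32.9 oz; sour cream: 0.9 cup; chopped pecans: 53.5 g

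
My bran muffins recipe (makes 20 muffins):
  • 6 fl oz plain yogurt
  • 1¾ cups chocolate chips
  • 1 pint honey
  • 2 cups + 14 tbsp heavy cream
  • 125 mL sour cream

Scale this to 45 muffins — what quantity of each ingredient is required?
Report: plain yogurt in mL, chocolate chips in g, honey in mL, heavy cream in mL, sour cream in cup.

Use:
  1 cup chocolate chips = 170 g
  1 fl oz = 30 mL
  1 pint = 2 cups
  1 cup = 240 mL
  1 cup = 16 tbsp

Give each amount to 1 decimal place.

Scaling factor: 45/20 = 9/4 = 2.25.
plain yogurt: 6 fl oz × 9/4 × 30 mL/fl oz = 405.0 mL
chocolate chips: 1.75 cup × 9/4 × 170 g/cup ≈ 669.4 g
honey: 1 pint × 9/4 × 2 cup/pint × 240 mL/cup = 1080.0 mL
heavy cream: (2 cup + 14 tbsp = 2.875 cup) × 9/4 × 240 mL/cup = 1552.5 mL
sour cream: 125 mL × 9/4 ÷ 240 mL/cup ≈ 1.2 cup

plain yogurt: 405.0 mL; chocolate chips: 669.4 g; honey: 1080.0 mL; heavy cream: 1552.5 mL; sour cream: 1.2 cup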